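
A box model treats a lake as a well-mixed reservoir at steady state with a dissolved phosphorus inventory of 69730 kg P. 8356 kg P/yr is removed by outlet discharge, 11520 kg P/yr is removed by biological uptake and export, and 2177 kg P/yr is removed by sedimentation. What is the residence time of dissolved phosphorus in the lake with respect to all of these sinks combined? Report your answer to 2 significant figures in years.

Total removal flux = 8356 + 11520 + 2177 = 22053 kg P/yr.
τ = M / ΣF_out = 69730 / 22053 = 3.162 yr.

3.2 yr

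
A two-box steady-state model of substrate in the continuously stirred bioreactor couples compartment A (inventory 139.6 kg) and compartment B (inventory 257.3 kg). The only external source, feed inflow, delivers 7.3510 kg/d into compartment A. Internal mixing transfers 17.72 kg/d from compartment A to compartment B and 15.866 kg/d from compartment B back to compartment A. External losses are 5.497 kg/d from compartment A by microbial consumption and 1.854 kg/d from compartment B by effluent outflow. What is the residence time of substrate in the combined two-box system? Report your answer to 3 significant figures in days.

For the system as a whole, the A↔B exchange is internal and contributes nothing to the throughput; only the external sinks remove mass.
M_total = 139.6 + 257.3 = 396.90 kg.
ΣF_external_out = 5.497 + 1.854 = 7.3510 kg/d.
τ = M_total / ΣF_ext = 396.90 / 7.3510 = 53.99 d.

54.0 d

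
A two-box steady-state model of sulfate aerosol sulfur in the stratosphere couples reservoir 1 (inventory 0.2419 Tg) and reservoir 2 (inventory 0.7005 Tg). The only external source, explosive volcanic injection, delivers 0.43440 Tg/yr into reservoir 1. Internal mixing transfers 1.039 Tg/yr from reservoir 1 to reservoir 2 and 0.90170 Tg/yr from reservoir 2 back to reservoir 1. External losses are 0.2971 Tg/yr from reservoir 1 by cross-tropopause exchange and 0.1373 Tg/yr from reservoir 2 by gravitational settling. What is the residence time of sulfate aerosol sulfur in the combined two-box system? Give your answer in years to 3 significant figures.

2.17 yr

Treat the two boxes together as one reservoir: the mixing fluxes between them are internal recycling, so τ = ΣM / Σ(external losses).
M_total = 0.2419 + 0.7005 = 0.94240 Tg.
ΣF_external_out = 0.2971 + 0.1373 = 0.43440 Tg/yr.
τ = M_total / ΣF_ext = 0.94240 / 0.43440 = 2.169 yr.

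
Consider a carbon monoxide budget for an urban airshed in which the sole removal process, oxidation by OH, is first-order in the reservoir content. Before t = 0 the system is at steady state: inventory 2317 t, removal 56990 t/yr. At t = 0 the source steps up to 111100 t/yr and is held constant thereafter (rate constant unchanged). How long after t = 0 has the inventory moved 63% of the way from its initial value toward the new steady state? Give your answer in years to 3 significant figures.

τ = M₀/F₀ = 2317/56990 = 0.04066 yr.
The remaining gap fraction is e^(−t/τ); 63% covered ⇒ e^(−t/τ) = 0.370.
t = −τ ln(0.370) = 0.04066 × 0.9943 = 0.04042 yr.

0.0404 yr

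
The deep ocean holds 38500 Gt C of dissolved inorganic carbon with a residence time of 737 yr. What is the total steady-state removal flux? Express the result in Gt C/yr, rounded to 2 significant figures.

52 Gt C/yr

F = M / τ = 38500 / 737 = 52.24 Gt C/yr.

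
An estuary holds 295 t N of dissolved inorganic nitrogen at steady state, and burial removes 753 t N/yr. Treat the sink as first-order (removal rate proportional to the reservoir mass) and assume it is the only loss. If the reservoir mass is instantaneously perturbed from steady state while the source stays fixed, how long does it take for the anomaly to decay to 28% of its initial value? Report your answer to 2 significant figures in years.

For a linear reservoir the anomaly decays as exp(−t/τ) with τ = M/F = 295/753 = 0.3918 yr.
exp(−t/τ) = 0.28 ⇒ t = −τ ln(0.28) = 0.3918 × 1.273 = 0.4987 yr.

0.50 yr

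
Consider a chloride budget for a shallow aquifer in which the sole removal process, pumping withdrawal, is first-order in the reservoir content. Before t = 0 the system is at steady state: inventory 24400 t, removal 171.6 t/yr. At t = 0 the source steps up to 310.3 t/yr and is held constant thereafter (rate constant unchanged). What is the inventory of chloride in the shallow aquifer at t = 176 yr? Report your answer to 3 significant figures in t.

38400 t

The sink rate constant is k = F₀/M₀ = 171.6/24400 = 0.007033 yr⁻¹.
Solving dM/dt = F₁ − kM with M(0) = M₀ gives M(t) = F₁/k + (M₀ − F₁/k)·e^(−kt).
F₁/k = 310.3/0.007033 = 44122 t; kt = 0.007033 × 176 = 1.238, e^(−kt) = 0.2900.
M(176) = 44122 + (24400 − 44122) × 0.2900 = 44122 − 5720 = 38402 t.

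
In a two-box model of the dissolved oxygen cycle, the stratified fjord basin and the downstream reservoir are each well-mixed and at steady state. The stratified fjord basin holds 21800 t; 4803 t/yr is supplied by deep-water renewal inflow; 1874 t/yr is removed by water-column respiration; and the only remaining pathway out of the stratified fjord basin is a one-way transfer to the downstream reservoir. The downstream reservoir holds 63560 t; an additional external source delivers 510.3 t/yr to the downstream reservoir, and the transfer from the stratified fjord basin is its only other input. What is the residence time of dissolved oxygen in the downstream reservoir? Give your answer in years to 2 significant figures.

18 yr

Balance the stratified fjord basin: ΣF_in = 4803.0 t/yr.
Transfer to the downstream reservoir = ΣF_in − (1874) = 2929.0 t/yr.
Total input to the downstream reservoir = 2929.0 + 510.3 = 3439.3 t/yr; at steady state this equals its total output.
τ = M / F = 63560 / 3439.3 = 18.48 yr.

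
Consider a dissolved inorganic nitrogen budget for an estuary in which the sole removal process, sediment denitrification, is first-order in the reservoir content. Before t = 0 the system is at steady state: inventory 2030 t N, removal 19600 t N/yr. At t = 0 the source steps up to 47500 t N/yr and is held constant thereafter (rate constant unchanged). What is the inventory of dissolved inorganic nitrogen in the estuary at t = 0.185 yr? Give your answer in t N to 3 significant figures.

4440 t N

Residence time τ = M₀/F₀ = 0.1036 yr. The eventual steady state is M_∞ = M₀·(F₁/F₀) = 2030 × 47500/19600 = 4919.6 t N.
The anomaly ΔM(t) = M(t) − M_∞ decays as ΔM₀·e^(−t/τ) with ΔM₀ = 2030 − 4919.6 = −2890 t N.
At t = 0.185 yr, e^(−t/τ) = e^(−1.786) = 0.1676, so ΔM = −484.3 t N and M = 4919.6 − 484.3 = 4435.4 t N.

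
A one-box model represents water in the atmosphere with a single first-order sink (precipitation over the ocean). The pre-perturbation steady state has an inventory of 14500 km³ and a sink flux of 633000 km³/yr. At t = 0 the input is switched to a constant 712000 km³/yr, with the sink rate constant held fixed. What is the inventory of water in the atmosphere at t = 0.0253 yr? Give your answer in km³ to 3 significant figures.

15700 km³

τ = M₀/F₀ = 14500/633000 = 0.02291 yr; rate constant k = 1/τ.
New steady state M_∞ = F₁/k = F₁·τ = 712000 × 0.02291 = 16310 km³.
M(t) = M_∞ + (M₀ − M_∞)·e^(−t/τ); t/τ = 0.0253/0.02291 = 1.104, so e^(−t/τ) = 0.3314.
M(t) = 16310 − 1810 × 0.3314 = 15710 km³.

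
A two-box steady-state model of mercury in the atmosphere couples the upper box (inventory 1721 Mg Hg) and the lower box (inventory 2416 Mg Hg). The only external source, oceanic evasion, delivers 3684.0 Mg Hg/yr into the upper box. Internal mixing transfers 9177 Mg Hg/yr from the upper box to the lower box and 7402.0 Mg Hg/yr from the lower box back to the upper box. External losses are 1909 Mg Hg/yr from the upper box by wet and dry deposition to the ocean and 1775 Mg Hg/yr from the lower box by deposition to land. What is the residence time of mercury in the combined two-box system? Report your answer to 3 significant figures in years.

1.12 yr

For the system as a whole, the A↔B exchange is internal and contributes nothing to the throughput; only the external sinks remove mass.
M_total = 1721 + 2416 = 4137.0 Mg Hg.
ΣF_external_out = 1909 + 1775 = 3684.0 Mg Hg/yr.
τ = M_total / ΣF_ext = 4137.0 / 3684.0 = 1.123 yr.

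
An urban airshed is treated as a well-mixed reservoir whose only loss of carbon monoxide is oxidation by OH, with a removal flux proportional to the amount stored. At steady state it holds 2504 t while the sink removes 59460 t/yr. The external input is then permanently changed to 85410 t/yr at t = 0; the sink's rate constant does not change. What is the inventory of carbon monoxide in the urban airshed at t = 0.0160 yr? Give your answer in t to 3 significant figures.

Residence time τ = M₀/F₀ = 0.04211 yr. The eventual steady state is M_∞ = M₀·(F₁/F₀) = 2504 × 85410/59460 = 3596.8 t.
The anomaly ΔM(t) = M(t) − M_∞ decays as ΔM₀·e^(−t/τ) with ΔM₀ = 2504 − 3596.8 = −1093 t.
At t = 0.0160 yr, e^(−t/τ) = e^(−0.3799) = 0.6839, so ΔM = −747.4 t and M = 3596.8 − 747.4 = 2849.4 t.

2850 t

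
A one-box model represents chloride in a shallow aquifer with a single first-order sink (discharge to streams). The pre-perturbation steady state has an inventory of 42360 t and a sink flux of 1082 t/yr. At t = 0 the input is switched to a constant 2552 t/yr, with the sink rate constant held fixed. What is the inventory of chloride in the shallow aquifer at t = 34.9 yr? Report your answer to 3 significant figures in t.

The sink rate constant is k = F₀/M₀ = 1082/42360 = 0.02554 yr⁻¹.
Solving dM/dt = F₁ − kM with M(0) = M₀ gives M(t) = F₁/k + (M₀ − F₁/k)·e^(−kt).
F₁/k = 2552/0.02554 = 99910 t; kt = 0.02554 × 34.9 = 0.8914, e^(−kt) = 0.4101.
M(34.9) = 99910 + (42360 − 99910) × 0.4101 = 99910 − 23600 = 76311 t.

76300 t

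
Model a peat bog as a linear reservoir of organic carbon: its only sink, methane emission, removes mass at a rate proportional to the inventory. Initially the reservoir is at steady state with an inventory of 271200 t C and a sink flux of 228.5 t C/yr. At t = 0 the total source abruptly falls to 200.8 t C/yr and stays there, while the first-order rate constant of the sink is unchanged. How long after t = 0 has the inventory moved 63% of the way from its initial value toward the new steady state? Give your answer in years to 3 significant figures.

1180 yr

τ = M₀/F₀ = 271200/228.5 = 1187 yr.
The remaining gap fraction is e^(−t/τ); 63% covered ⇒ e^(−t/τ) = 0.370.
t = −τ ln(0.370) = 1187 × 0.9943 = 1180 yr.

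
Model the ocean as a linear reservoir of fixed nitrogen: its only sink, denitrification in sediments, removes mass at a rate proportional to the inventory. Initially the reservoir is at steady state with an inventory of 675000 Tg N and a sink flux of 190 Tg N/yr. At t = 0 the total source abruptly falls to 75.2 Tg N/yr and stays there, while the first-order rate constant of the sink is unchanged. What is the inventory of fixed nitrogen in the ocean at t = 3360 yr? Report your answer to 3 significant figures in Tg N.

Residence time τ = M₀/F₀ = 3553 yr. The eventual steady state is M_∞ = M₀·(F₁/F₀) = 675000 × 75.2/190 = 267160 Tg N.
The anomaly ΔM(t) = M(t) − M_∞ decays as ΔM₀·e^(−t/τ) with ΔM₀ = 675000 − 267160 = 407800 Tg N.
At t = 3360 yr, e^(−t/τ) = e^(−0.9458) = 0.3884, so ΔM = 158400 Tg N and M = 267160 + 158400 = 425550 Tg N.

426000 Tg N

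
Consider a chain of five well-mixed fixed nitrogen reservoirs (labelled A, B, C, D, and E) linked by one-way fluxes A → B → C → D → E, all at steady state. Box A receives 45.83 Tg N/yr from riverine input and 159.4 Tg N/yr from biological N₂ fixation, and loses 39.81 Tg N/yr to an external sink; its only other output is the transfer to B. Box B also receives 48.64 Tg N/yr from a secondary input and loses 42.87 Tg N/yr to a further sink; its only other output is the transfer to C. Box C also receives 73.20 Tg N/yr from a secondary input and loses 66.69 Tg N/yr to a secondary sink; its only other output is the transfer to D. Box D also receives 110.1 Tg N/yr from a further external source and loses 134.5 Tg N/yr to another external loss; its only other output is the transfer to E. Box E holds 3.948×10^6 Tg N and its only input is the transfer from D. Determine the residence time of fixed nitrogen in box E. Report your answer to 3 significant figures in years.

25800 yr

Box A: F(A→B) = (45.83 + 159.4) − 39.81 = 165.42 Tg N/yr.
Box B: F(B→C) = (165.42 + 48.64) − 42.87 = 171.19 Tg N/yr.
Box C: F(C→D) = (171.19 + 73.20) − 66.69 = 177.70 Tg N/yr.
Box D: F(D→E) = (177.70 + 110.1) − 134.5 = 153.30 Tg N/yr.
Box E throughput = its input = 153.30 Tg N/yr; τ = 3.948×10^6 / 153.30 = 25750 yr.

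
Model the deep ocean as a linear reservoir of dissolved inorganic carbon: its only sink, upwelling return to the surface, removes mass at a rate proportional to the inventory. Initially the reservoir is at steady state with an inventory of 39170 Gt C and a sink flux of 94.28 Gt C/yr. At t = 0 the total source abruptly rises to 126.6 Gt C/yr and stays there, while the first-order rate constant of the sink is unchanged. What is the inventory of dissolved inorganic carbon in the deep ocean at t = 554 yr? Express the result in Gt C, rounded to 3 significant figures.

49100 Gt C

τ = M₀/F₀ = 39170/94.28 = 415.5 yr; rate constant k = 1/τ.
New steady state M_∞ = F₁/k = F₁·τ = 126.6 × 415.5 = 52598 Gt C.
M(t) = M_∞ + (M₀ − M_∞)·e^(−t/τ); t/τ = 554/415.5 = 1.333, so e^(−t/τ) = 0.2636.
M(t) = 52598 − 13430 × 0.2636 = 49059 Gt C.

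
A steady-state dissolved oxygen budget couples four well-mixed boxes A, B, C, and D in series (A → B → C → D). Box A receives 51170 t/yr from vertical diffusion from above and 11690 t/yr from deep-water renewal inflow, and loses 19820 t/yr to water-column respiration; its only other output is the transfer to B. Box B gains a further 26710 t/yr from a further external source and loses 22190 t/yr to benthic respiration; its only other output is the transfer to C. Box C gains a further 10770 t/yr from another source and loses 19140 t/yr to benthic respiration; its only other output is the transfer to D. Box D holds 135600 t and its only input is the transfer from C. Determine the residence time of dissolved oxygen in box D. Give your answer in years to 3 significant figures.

Box A: F(A→B) = (51170 + 11690) − 19820 = 43040 t/yr.
Box B: F(B→C) = (43040 + 26710) − 22190 = 47560 t/yr.
Box C: F(C→D) = (47560 + 10770) − 19140 = 39190 t/yr.
Box D throughput = its input = 39190 t/yr; τ = 135600 / 39190 = 3.460 yr.

3.46 yr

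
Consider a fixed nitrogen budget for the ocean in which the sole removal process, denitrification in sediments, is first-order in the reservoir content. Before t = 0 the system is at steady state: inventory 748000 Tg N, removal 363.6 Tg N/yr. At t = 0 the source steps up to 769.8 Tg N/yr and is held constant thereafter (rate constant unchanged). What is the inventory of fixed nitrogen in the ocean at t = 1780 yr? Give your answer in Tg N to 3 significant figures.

1.23×10^6 Tg N

The sink rate constant is k = F₀/M₀ = 363.6/748000 = 0.0004861 yr⁻¹.
Solving dM/dt = F₁ − kM with M(0) = M₀ gives M(t) = F₁/k + (M₀ − F₁/k)·e^(−kt).
F₁/k = 769.8/0.0004861 = 1.5836×10^6 Tg N; kt = 0.0004861 × 1780 = 0.8653, e^(−kt) = 0.4209.
M(1780) = 1.5836×10^6 + (748000 − 1.5836×10^6) × 0.4209 = 1.5836×10^6 − 351800 = 1.2319×10^6 Tg N.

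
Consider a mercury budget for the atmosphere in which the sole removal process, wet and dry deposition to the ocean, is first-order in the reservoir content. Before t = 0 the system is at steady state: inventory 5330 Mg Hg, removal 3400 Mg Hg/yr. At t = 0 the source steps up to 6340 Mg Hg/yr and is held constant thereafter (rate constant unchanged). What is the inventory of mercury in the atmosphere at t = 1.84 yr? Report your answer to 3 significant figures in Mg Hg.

τ = M₀/F₀ = 5330/3400 = 1.568 yr; rate constant k = 1/τ.
New steady state M_∞ = F₁/k = F₁·τ = 6340 × 1.568 = 9938.9 Mg Hg.
M(t) = M_∞ + (M₀ − M_∞)·e^(−t/τ); t/τ = 1.84/1.568 = 1.174, so e^(−t/τ) = 0.3092.
M(t) = 9938.9 − 4609 × 0.3092 = 8513.8 Mg Hg.

8510 Mg Hg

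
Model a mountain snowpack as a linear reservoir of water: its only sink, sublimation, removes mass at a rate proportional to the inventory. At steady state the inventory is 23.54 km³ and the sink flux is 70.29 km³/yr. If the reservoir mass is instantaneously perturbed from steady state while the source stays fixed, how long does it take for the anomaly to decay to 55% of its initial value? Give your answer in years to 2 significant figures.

0.20 yr

For a linear reservoir the anomaly decays as exp(−t/τ) with τ = M/F = 23.54/70.29 = 0.3349 yr.
exp(−t/τ) = 0.55 ⇒ t = −τ ln(0.55) = 0.3349 × 0.5978 = 0.2002 yr.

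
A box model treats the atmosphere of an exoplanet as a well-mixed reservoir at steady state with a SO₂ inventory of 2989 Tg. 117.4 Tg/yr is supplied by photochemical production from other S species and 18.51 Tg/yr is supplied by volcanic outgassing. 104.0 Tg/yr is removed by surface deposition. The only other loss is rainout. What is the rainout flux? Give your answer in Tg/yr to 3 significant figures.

31.9 Tg/yr

At steady state ΣF_in = ΣF_out.
ΣF_in = 117.4 + 18.51 = 135.91 Tg/yr.
Rainout flux = ΣF_in − (104.0) = 135.91 − 104.0 = 31.91 Tg/yr.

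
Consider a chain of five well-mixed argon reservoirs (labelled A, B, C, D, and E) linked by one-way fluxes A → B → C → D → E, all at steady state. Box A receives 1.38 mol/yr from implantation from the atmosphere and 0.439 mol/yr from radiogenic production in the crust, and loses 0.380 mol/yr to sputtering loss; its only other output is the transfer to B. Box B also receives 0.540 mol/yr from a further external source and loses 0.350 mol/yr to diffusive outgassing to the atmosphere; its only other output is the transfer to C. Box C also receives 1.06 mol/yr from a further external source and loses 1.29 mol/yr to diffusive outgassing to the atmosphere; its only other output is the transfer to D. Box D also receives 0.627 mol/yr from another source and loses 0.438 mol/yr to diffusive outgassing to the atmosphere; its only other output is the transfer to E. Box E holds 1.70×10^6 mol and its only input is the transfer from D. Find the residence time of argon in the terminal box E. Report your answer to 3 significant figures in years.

1.07×10^6 yr

Box A: F(A→B) = (1.38 + 0.439) − 0.380 = 1.4390 mol/yr.
Box B: F(B→C) = (1.4390 + 0.540) − 0.350 = 1.6290 mol/yr.
Box C: F(C→D) = (1.6290 + 1.06) − 1.29 = 1.3990 mol/yr.
Box D: F(D→E) = (1.3990 + 0.627) − 0.438 = 1.5880 mol/yr.
Box E throughput = its input = 1.5880 mol/yr; τ = 1.70×10^6 / 1.5880 = 1.071×10^6 yr.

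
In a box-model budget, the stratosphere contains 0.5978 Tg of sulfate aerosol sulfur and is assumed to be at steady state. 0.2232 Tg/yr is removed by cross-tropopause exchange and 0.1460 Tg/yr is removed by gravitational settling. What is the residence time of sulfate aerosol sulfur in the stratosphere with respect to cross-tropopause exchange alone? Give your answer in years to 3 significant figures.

Residence time with respect to a single sink: τ = M / F_sink.
τ = 0.5978 / 0.2232 = 2.678 yr.

2.68 yr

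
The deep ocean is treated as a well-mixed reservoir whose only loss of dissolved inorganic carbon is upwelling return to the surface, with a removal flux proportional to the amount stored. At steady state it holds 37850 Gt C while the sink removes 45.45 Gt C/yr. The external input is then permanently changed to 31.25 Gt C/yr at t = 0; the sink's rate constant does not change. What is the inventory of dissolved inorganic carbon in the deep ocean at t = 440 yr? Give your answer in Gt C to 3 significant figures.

33000 Gt C

The sink rate constant is k = F₀/M₀ = 45.45/37850 = 0.001201 yr⁻¹.
Solving dM/dt = F₁ − kM with M(0) = M₀ gives M(t) = F₁/k + (M₀ − F₁/k)·e^(−kt).
F₁/k = 31.25/0.001201 = 26024 Gt C; kt = 0.001201 × 440 = 0.5283, e^(−kt) = 0.5896.
M(440) = 26024 + (37850 − 26024) × 0.5896 = 26024 + 6972 = 32997 Gt C.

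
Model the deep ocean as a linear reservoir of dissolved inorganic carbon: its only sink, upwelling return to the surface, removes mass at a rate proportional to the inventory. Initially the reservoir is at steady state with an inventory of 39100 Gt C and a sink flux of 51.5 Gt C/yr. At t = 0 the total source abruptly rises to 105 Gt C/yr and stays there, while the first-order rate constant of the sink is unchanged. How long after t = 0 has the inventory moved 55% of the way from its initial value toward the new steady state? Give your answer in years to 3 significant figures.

606 yr

τ = M₀/F₀ = 39100/51.5 = 759.2 yr.
The remaining gap fraction is e^(−t/τ); 55% covered ⇒ e^(−t/τ) = 0.450.
t = −τ ln(0.450) = 759.2 × 0.7985 = 606.2 yr.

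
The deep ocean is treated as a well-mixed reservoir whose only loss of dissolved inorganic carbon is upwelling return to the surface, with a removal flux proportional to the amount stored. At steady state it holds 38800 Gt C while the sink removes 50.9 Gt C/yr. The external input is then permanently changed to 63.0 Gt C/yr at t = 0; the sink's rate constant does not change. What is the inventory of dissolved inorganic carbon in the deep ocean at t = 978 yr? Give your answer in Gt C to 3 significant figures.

45500 Gt C

Residence time τ = M₀/F₀ = 762.3 yr. The eventual steady state is M_∞ = M₀·(F₁/F₀) = 38800 × 63.0/50.9 = 48024 Gt C.
The anomaly ΔM(t) = M(t) − M_∞ decays as ΔM₀·e^(−t/τ) with ΔM₀ = 38800 − 48024 = −9224 Gt C.
At t = 978 yr, e^(−t/τ) = e^(−1.283) = 0.2772, so ΔM = −2557 Gt C and M = 48024 − 2557 = 45467 Gt C.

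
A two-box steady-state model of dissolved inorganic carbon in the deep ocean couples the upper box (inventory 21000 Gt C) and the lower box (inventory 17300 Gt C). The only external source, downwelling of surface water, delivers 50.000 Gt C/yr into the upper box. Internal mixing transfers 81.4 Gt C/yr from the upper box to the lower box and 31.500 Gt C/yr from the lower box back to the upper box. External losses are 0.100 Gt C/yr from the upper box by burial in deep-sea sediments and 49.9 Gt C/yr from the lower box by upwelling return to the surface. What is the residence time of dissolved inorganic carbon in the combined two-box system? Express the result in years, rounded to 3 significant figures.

766 yr

Treat the two boxes together as one reservoir: the mixing fluxes between them are internal recycling, so τ = ΣM / Σ(external losses).
M_total = 21000 + 17300 = 38300 Gt C.
ΣF_external_out = 0.100 + 49.9 = 50.000 Gt C/yr.
τ = M_total / ΣF_ext = 38300 / 50.000 = 766.0 yr.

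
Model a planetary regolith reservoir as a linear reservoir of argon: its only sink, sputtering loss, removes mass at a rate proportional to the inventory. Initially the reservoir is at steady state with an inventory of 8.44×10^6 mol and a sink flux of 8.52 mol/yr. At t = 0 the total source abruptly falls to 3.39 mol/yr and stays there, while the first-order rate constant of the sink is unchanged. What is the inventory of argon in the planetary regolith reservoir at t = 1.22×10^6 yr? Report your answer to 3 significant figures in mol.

4.84×10^6 mol

Residence time τ = M₀/F₀ = 990600 yr. The eventual steady state is M_∞ = M₀·(F₁/F₀) = 8.44×10^6 × 3.39/8.52 = 3.3582×10^6 mol.
The anomaly ΔM(t) = M(t) − M_∞ decays as ΔM₀·e^(−t/τ) with ΔM₀ = 8.44×10^6 − 3.3582×10^6 = 5.082×10^6 mol.
At t = 1.22×10^6 yr, e^(−t/τ) = e^(−1.232) = 0.2918, so ΔM = 1.483×10^6 mol and M = 3.3582×10^6 + 1.483×10^6 = 4.8412×10^6 mol.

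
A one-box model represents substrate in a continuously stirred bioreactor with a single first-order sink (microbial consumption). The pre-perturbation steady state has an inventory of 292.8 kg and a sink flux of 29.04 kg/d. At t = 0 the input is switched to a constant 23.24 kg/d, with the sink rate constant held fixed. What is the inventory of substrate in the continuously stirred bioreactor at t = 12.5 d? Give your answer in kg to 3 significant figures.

Residence time τ = M₀/F₀ = 10.08 d. The eventual steady state is M_∞ = M₀·(F₁/F₀) = 292.8 × 23.24/29.04 = 234.32 kg.
The anomaly ΔM(t) = M(t) − M_∞ decays as ΔM₀·e^(−t/τ) with ΔM₀ = 292.8 − 234.32 = 58.48 kg.
At t = 12.5 d, e^(−t/τ) = e^(−1.240) = 0.2895, so ΔM = 16.93 kg and M = 234.32 + 16.93 = 251.25 kg.

251 kg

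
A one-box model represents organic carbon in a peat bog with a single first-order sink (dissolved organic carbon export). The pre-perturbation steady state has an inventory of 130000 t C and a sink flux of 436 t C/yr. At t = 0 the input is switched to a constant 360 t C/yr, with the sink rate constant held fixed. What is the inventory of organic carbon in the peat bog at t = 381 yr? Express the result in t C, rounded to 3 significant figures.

The sink rate constant is k = F₀/M₀ = 436/130000 = 0.003354 yr⁻¹.
Solving dM/dt = F₁ − kM with M(0) = M₀ gives M(t) = F₁/k + (M₀ − F₁/k)·e^(−kt).
F₁/k = 360/0.003354 = 107340 t C; kt = 0.003354 × 381 = 1.278, e^(−kt) = 0.2786.
M(381) = 107340 + (130000 − 107340) × 0.2786 = 107340 + 6314 = 113650 t C.

114000 t C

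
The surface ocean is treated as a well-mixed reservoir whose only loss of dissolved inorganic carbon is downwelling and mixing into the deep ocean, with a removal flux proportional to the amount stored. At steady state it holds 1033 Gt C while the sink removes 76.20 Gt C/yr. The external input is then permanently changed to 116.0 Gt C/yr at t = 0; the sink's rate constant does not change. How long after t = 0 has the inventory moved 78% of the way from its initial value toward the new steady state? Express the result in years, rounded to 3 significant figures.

20.5 yr

τ = M₀/F₀ = 1033/76.20 = 13.56 yr.
The remaining gap fraction is e^(−t/τ); 78% covered ⇒ e^(−t/τ) = 0.220.
t = −τ ln(0.220) = 13.56 × 1.514 = 20.53 yr.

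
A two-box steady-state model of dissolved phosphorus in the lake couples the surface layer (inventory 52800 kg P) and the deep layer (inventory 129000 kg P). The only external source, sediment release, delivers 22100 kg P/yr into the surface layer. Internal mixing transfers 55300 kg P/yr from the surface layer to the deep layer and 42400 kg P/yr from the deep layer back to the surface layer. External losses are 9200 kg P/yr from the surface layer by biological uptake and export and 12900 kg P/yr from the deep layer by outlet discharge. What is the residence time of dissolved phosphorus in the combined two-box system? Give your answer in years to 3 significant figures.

8.23 yr

Treat the two boxes together as one reservoir: the mixing fluxes between them are internal recycling, so τ = ΣM / Σ(external losses).
M_total = 52800 + 129000 = 181800 kg P.
ΣF_external_out = 9200 + 12900 = 22100 kg P/yr.
τ = M_total / ΣF_ext = 181800 / 22100 = 8.226 yr.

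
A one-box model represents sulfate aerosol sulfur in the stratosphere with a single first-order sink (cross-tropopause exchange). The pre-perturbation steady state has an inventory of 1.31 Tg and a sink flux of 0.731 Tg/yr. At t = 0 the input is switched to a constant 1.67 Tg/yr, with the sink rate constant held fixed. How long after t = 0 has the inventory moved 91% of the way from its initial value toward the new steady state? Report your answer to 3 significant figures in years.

τ = M₀/F₀ = 1.31/0.731 = 1.792 yr.
The remaining gap fraction is e^(−t/τ); 91% covered ⇒ e^(−t/τ) = 0.0900.
t = −τ ln(0.0900) = 1.792 × 2.408 = 4.315 yr.

4.32 yr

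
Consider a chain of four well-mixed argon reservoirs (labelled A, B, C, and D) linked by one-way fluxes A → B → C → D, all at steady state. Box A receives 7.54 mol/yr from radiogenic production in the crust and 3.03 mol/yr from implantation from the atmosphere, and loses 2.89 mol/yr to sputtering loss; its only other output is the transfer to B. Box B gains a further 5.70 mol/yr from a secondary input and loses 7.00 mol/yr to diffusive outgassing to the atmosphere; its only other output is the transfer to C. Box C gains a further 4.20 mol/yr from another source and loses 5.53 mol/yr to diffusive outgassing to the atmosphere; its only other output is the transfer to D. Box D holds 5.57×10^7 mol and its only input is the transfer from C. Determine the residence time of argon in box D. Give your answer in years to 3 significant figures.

1.10×10^7 yr

Box A: F(A→B) = (7.54 + 3.03) − 2.89 = 7.6800 mol/yr.
Box B: F(B→C) = (7.6800 + 5.70) − 7.00 = 6.3800 mol/yr.
Box C: F(C→D) = (6.3800 + 4.20) − 5.53 = 5.0500 mol/yr.
Box D throughput = its input = 5.0500 mol/yr; τ = 5.57×10^7 / 5.0500 = 1.103×10^7 yr.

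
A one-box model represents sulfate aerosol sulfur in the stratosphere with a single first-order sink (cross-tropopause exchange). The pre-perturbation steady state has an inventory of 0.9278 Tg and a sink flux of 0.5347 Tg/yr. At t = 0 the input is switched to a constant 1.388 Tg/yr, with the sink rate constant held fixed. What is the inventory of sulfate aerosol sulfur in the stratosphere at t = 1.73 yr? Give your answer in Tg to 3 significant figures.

1.86 Tg

τ = M₀/F₀ = 0.9278/0.5347 = 1.735 yr; rate constant k = 1/τ.
New steady state M_∞ = F₁/k = F₁·τ = 1.388 × 1.735 = 2.4084 Tg.
M(t) = M_∞ + (M₀ − M_∞)·e^(−t/τ); t/τ = 1.73/1.735 = 0.9970, so e^(−t/τ) = 0.3690.
M(t) = 2.4084 − 1.481 × 0.3690 = 1.8621 Tg.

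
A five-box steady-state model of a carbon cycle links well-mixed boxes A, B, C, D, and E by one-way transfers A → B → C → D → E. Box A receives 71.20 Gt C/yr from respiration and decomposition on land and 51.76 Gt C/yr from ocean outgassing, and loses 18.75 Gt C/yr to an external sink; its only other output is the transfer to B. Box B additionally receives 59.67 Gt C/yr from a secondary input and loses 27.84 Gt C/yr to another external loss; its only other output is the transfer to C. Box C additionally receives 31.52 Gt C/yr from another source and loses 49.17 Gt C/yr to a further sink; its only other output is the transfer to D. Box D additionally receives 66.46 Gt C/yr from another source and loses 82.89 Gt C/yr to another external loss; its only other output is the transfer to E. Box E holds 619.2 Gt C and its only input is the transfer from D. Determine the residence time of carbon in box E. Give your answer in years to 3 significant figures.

6.07 yr

Box A: F(A→B) = (71.20 + 51.76) − 18.75 = 104.21 Gt C/yr.
Box B: F(B→C) = (104.21 + 59.67) − 27.84 = 136.04 Gt C/yr.
Box C: F(C→D) = (136.04 + 31.52) − 49.17 = 118.39 Gt C/yr.
Box D: F(D→E) = (118.39 + 66.46) − 82.89 = 101.96 Gt C/yr.
Box E throughput = its input = 101.96 Gt C/yr; τ = 619.2 / 101.96 = 6.073 yr.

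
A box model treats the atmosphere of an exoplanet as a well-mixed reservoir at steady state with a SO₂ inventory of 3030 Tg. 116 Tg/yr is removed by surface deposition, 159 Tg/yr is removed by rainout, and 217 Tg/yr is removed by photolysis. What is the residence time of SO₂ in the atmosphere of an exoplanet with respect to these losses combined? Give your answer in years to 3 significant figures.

Total removal = 116.0 + 159.0 + 217.0 = 492.00 Tg/yr.
τ = M / ΣF_out = 3030 / 492.00 = 6.159 yr.

6.16 yr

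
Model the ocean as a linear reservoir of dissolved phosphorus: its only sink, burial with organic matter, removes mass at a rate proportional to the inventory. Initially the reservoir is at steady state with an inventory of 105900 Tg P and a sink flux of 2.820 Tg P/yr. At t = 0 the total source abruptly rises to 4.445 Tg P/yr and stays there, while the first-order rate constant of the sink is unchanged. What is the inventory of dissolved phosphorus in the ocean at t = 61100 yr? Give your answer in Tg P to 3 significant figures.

155000 Tg P

τ = M₀/F₀ = 105900/2.820 = 37550 yr; rate constant k = 1/τ.
New steady state M_∞ = F₁/k = F₁·τ = 4.445 × 37550 = 166920 Tg P.
M(t) = M_∞ + (M₀ − M_∞)·e^(−t/τ); t/τ = 61100/37550 = 1.627, so e^(−t/τ) = 0.1965.
M(t) = 166920 − 61020 × 0.1965 = 154930 Tg P.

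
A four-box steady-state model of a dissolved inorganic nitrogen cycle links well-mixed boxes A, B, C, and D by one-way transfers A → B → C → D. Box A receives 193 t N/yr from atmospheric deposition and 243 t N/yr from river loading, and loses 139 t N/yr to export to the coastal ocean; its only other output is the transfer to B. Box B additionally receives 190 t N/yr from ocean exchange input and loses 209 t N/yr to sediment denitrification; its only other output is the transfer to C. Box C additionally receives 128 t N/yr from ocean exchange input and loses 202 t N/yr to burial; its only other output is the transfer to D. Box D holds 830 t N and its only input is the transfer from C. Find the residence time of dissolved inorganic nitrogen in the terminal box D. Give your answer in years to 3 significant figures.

4.07 yr

Box A: F(A→B) = (193 + 243) − 139 = 297.00 t N/yr.
Box B: F(B→C) = (297.00 + 190) − 209 = 278.00 t N/yr.
Box C: F(C→D) = (278.00 + 128) − 202 = 204.00 t N/yr.
Box D throughput = its input = 204.00 t N/yr; τ = 830 / 204.00 = 4.069 yr.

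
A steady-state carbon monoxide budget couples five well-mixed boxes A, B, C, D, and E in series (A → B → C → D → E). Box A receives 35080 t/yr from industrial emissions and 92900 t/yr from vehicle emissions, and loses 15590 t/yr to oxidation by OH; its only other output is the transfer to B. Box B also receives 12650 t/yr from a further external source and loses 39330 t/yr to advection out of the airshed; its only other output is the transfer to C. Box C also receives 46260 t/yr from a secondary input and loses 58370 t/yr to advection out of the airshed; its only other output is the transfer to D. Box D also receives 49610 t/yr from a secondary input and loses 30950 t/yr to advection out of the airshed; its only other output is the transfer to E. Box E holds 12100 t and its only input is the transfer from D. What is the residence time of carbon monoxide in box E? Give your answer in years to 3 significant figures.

Box A: F(A→B) = (35080 + 92900) − 15590 = 112390 t/yr.
Box B: F(B→C) = (112390 + 12650) − 39330 = 85710 t/yr.
Box C: F(C→D) = (85710 + 46260) − 58370 = 73600 t/yr.
Box D: F(D→E) = (73600 + 49610) − 30950 = 92260 t/yr.
Box E throughput = its input = 92260 t/yr; τ = 12100 / 92260 = 0.1312 yr.

0.131 yr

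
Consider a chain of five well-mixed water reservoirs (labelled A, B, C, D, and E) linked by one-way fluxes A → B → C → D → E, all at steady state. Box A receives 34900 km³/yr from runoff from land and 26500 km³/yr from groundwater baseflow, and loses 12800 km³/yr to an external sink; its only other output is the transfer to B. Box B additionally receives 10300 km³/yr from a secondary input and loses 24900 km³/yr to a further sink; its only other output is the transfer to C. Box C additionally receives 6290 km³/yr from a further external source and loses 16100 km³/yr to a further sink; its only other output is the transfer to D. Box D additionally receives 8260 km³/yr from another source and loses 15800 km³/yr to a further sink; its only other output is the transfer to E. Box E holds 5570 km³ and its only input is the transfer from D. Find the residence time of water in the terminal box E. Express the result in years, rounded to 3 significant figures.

0.335 yr

Box A: F(A→B) = (34900 + 26500) − 12800 = 48600 km³/yr.
Box B: F(B→C) = (48600 + 10300) − 24900 = 34000 km³/yr.
Box C: F(C→D) = (34000 + 6290) − 16100 = 24190 km³/yr.
Box D: F(D→E) = (24190 + 8260) − 15800 = 16650 km³/yr.
Box E throughput = its input = 16650 km³/yr; τ = 5570 / 16650 = 0.3345 yr.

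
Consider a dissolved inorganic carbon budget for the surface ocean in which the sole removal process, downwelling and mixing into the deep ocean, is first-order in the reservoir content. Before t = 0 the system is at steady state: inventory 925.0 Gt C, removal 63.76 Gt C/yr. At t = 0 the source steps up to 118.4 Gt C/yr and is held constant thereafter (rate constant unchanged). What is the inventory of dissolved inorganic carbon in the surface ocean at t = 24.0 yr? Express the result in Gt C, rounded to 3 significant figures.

τ = M₀/F₀ = 925.0/63.76 = 14.51 yr; rate constant k = 1/τ.
New steady state M_∞ = F₁/k = F₁·τ = 118.4 × 14.51 = 1717.7 Gt C.
M(t) = M_∞ + (M₀ − M_∞)·e^(−t/τ); t/τ = 24.0/14.51 = 1.654, so e^(−t/τ) = 0.1912.
M(t) = 1717.7 − 792.7 × 0.1912 = 1566.1 Gt C.

1570 Gt C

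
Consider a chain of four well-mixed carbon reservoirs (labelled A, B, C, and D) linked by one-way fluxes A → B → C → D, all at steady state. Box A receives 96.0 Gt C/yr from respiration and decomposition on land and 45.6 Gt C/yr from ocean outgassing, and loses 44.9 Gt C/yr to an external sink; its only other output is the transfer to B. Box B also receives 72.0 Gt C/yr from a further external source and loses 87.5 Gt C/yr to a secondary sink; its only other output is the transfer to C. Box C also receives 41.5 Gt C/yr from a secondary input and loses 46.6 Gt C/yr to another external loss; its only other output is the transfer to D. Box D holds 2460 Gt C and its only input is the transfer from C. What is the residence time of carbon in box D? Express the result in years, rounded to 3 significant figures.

32.3 yr

Box A: F(A→B) = (96.0 + 45.6) − 44.9 = 96.700 Gt C/yr.
Box B: F(B→C) = (96.700 + 72.0) − 87.5 = 81.200 Gt C/yr.
Box C: F(C→D) = (81.200 + 41.5) − 46.6 = 76.100 Gt C/yr.
Box D throughput = its input = 76.100 Gt C/yr; τ = 2460 / 76.100 = 32.33 yr.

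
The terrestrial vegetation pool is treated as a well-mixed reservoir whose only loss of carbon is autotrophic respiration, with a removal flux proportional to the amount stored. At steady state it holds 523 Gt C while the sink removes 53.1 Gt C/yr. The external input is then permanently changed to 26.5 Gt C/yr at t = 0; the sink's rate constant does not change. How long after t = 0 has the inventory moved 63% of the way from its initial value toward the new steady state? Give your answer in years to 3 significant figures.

τ = M₀/F₀ = 523/53.1 = 9.849 yr.
The remaining gap fraction is e^(−t/τ); 63% covered ⇒ e^(−t/τ) = 0.370.
t = −τ ln(0.370) = 9.849 × 0.9943 = 9.793 yr.

9.79 yr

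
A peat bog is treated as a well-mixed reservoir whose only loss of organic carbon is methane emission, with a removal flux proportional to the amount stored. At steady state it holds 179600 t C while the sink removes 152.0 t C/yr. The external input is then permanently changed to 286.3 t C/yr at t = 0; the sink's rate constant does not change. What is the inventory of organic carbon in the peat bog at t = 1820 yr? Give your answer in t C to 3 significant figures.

τ = M₀/F₀ = 179600/152.0 = 1182 yr; rate constant k = 1/τ.
New steady state M_∞ = F₁/k = F₁·τ = 286.3 × 1182 = 338290 t C.
M(t) = M_∞ + (M₀ − M_∞)·e^(−t/τ); t/τ = 1820/1182 = 1.540, so e^(−t/τ) = 0.2143.
M(t) = 338290 − 158700 × 0.2143 = 304280 t C.

304000 t C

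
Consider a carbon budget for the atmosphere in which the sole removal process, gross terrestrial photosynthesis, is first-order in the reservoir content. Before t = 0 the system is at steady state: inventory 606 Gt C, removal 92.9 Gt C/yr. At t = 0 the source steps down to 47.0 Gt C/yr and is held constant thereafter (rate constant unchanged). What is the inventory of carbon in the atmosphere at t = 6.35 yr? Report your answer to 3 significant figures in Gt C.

420 Gt C

The sink rate constant is k = F₀/M₀ = 92.9/606 = 0.1533 yr⁻¹.
Solving dM/dt = F₁ − kM with M(0) = M₀ gives M(t) = F₁/k + (M₀ − F₁/k)·e^(−kt).
F₁/k = 47.0/0.1533 = 306.59 Gt C; kt = 0.1533 × 6.35 = 0.9735, e^(−kt) = 0.3778.
M(6.35) = 306.59 + (606 − 306.59) × 0.3778 = 306.59 + 113.1 = 419.70 Gt C.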